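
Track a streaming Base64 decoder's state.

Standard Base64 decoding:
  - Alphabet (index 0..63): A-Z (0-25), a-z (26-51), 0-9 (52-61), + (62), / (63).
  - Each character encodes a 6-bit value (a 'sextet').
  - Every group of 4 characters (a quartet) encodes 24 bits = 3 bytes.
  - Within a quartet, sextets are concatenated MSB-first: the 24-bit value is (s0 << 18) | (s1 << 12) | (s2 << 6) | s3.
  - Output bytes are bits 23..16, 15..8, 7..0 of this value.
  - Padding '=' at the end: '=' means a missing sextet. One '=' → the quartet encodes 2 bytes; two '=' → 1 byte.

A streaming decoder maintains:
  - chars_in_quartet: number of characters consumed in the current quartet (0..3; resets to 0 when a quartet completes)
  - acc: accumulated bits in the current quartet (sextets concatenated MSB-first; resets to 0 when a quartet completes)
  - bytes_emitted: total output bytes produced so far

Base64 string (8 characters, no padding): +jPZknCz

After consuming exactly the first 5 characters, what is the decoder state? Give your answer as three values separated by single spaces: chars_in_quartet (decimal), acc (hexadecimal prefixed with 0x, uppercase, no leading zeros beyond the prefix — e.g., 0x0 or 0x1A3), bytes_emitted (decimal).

After char 0 ('+'=62): chars_in_quartet=1 acc=0x3E bytes_emitted=0
After char 1 ('j'=35): chars_in_quartet=2 acc=0xFA3 bytes_emitted=0
After char 2 ('P'=15): chars_in_quartet=3 acc=0x3E8CF bytes_emitted=0
After char 3 ('Z'=25): chars_in_quartet=4 acc=0xFA33D9 -> emit FA 33 D9, reset; bytes_emitted=3
After char 4 ('k'=36): chars_in_quartet=1 acc=0x24 bytes_emitted=3

Answer: 1 0x24 3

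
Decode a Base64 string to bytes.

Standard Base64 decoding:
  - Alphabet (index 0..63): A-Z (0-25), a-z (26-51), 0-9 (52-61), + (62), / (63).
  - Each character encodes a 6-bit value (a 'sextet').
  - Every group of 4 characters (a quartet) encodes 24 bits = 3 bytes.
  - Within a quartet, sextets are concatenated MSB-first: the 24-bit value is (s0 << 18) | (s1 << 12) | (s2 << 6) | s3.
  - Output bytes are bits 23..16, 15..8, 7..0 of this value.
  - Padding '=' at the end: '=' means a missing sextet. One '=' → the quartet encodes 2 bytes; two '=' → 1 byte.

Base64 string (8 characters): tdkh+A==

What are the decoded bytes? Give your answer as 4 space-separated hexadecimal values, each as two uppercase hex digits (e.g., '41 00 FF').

After char 0 ('t'=45): chars_in_quartet=1 acc=0x2D bytes_emitted=0
After char 1 ('d'=29): chars_in_quartet=2 acc=0xB5D bytes_emitted=0
After char 2 ('k'=36): chars_in_quartet=3 acc=0x2D764 bytes_emitted=0
After char 3 ('h'=33): chars_in_quartet=4 acc=0xB5D921 -> emit B5 D9 21, reset; bytes_emitted=3
After char 4 ('+'=62): chars_in_quartet=1 acc=0x3E bytes_emitted=3
After char 5 ('A'=0): chars_in_quartet=2 acc=0xF80 bytes_emitted=3
Padding '==': partial quartet acc=0xF80 -> emit F8; bytes_emitted=4

Answer: B5 D9 21 F8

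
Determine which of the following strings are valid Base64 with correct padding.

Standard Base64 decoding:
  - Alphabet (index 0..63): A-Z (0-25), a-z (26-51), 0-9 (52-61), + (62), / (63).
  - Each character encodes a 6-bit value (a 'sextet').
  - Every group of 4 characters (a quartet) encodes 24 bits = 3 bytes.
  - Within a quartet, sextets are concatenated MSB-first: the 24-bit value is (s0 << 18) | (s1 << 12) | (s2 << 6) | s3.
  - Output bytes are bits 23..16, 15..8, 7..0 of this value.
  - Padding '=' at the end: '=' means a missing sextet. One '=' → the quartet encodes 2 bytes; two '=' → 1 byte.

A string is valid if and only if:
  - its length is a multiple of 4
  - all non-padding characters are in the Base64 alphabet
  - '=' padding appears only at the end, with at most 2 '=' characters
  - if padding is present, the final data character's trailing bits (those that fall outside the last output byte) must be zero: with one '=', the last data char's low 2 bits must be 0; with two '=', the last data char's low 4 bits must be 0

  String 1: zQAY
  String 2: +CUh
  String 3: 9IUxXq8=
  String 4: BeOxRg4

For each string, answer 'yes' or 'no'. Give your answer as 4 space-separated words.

String 1: 'zQAY' → valid
String 2: '+CUh' → valid
String 3: '9IUxXq8=' → valid
String 4: 'BeOxRg4' → invalid (len=7 not mult of 4)

Answer: yes yes yes no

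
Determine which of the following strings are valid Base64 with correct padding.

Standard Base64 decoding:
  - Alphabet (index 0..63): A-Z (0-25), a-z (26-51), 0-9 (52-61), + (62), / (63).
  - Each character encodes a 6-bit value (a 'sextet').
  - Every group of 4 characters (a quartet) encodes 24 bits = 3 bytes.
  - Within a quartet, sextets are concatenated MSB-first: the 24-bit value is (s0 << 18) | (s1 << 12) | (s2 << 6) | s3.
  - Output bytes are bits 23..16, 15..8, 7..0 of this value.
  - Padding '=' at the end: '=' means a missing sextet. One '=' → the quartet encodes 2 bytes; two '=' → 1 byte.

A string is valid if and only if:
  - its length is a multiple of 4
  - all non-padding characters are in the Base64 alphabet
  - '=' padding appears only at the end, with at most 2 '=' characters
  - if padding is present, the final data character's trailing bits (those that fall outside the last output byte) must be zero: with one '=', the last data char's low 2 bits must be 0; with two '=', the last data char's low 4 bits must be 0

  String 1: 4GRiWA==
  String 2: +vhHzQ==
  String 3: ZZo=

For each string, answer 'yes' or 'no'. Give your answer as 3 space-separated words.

String 1: '4GRiWA==' → valid
String 2: '+vhHzQ==' → valid
String 3: 'ZZo=' → valid

Answer: yes yes yes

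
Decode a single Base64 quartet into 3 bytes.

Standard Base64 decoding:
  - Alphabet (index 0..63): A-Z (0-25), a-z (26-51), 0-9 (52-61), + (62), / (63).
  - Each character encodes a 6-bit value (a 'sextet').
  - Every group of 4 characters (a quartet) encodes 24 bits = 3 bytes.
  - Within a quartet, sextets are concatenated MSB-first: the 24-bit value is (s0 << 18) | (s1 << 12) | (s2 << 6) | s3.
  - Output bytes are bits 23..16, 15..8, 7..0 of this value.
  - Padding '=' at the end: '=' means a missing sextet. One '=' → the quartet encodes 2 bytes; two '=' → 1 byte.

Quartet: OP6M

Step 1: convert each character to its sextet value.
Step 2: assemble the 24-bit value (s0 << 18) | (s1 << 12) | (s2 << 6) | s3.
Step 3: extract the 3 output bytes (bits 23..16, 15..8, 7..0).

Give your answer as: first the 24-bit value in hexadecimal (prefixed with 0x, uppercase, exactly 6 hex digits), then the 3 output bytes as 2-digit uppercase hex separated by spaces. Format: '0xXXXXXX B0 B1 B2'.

Sextets: O=14, P=15, 6=58, M=12
24-bit: (14<<18) | (15<<12) | (58<<6) | 12
      = 0x380000 | 0x00F000 | 0x000E80 | 0x00000C
      = 0x38FE8C
Bytes: (v>>16)&0xFF=38, (v>>8)&0xFF=FE, v&0xFF=8C

Answer: 0x38FE8C 38 FE 8C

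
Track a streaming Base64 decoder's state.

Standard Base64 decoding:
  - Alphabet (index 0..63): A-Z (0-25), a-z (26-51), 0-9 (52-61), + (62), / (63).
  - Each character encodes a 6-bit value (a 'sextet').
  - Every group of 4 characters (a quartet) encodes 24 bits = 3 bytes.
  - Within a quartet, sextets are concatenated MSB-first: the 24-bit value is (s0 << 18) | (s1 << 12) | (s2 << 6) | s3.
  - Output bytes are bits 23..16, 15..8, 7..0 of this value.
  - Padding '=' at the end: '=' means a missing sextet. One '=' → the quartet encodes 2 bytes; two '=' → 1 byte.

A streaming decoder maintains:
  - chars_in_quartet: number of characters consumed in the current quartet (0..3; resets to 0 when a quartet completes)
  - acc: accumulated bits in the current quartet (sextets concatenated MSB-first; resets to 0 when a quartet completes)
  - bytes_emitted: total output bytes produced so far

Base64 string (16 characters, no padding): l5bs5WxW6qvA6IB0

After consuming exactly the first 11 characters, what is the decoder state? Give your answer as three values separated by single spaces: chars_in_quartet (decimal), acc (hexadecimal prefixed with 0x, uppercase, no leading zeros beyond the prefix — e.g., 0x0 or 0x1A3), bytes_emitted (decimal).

Answer: 3 0x3AAAF 6

Derivation:
After char 0 ('l'=37): chars_in_quartet=1 acc=0x25 bytes_emitted=0
After char 1 ('5'=57): chars_in_quartet=2 acc=0x979 bytes_emitted=0
After char 2 ('b'=27): chars_in_quartet=3 acc=0x25E5B bytes_emitted=0
After char 3 ('s'=44): chars_in_quartet=4 acc=0x9796EC -> emit 97 96 EC, reset; bytes_emitted=3
After char 4 ('5'=57): chars_in_quartet=1 acc=0x39 bytes_emitted=3
After char 5 ('W'=22): chars_in_quartet=2 acc=0xE56 bytes_emitted=3
After char 6 ('x'=49): chars_in_quartet=3 acc=0x395B1 bytes_emitted=3
After char 7 ('W'=22): chars_in_quartet=4 acc=0xE56C56 -> emit E5 6C 56, reset; bytes_emitted=6
After char 8 ('6'=58): chars_in_quartet=1 acc=0x3A bytes_emitted=6
After char 9 ('q'=42): chars_in_quartet=2 acc=0xEAA bytes_emitted=6
After char 10 ('v'=47): chars_in_quartet=3 acc=0x3AAAF bytes_emitted=6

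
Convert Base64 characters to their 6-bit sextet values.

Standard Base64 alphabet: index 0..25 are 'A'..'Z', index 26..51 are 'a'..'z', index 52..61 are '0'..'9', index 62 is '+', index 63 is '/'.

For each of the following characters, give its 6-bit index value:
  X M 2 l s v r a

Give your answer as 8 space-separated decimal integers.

'X': A..Z range, ord('X') − ord('A') = 23
'M': A..Z range, ord('M') − ord('A') = 12
'2': 0..9 range, 52 + ord('2') − ord('0') = 54
'l': a..z range, 26 + ord('l') − ord('a') = 37
's': a..z range, 26 + ord('s') − ord('a') = 44
'v': a..z range, 26 + ord('v') − ord('a') = 47
'r': a..z range, 26 + ord('r') − ord('a') = 43
'a': a..z range, 26 + ord('a') − ord('a') = 26

Answer: 23 12 54 37 44 47 43 26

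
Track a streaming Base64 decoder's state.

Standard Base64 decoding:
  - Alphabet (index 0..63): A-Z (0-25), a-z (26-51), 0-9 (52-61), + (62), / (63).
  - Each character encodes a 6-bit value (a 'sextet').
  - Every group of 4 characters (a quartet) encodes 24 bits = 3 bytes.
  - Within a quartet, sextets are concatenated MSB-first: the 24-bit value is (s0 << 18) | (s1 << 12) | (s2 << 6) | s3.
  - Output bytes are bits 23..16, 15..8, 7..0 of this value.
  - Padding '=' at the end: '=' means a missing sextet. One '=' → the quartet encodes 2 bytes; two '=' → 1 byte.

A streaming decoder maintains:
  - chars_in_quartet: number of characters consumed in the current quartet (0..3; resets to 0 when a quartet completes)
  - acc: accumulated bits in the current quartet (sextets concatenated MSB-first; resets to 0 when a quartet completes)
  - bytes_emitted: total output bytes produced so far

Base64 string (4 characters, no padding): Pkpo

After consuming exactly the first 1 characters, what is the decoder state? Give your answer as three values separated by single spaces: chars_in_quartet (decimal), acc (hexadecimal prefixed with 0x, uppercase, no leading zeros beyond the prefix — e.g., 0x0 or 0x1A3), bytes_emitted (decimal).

Answer: 1 0xF 0

Derivation:
After char 0 ('P'=15): chars_in_quartet=1 acc=0xF bytes_emitted=0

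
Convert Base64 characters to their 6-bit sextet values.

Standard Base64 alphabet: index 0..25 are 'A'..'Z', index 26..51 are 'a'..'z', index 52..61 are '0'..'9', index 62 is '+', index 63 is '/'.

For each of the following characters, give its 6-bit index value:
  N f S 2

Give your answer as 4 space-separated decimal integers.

'N': A..Z range, ord('N') − ord('A') = 13
'f': a..z range, 26 + ord('f') − ord('a') = 31
'S': A..Z range, ord('S') − ord('A') = 18
'2': 0..9 range, 52 + ord('2') − ord('0') = 54

Answer: 13 31 18 54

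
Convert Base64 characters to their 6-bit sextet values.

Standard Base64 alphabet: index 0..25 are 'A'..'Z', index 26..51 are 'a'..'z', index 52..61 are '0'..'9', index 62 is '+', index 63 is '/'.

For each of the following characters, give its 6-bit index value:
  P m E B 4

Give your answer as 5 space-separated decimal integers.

'P': A..Z range, ord('P') − ord('A') = 15
'm': a..z range, 26 + ord('m') − ord('a') = 38
'E': A..Z range, ord('E') − ord('A') = 4
'B': A..Z range, ord('B') − ord('A') = 1
'4': 0..9 range, 52 + ord('4') − ord('0') = 56

Answer: 15 38 4 1 56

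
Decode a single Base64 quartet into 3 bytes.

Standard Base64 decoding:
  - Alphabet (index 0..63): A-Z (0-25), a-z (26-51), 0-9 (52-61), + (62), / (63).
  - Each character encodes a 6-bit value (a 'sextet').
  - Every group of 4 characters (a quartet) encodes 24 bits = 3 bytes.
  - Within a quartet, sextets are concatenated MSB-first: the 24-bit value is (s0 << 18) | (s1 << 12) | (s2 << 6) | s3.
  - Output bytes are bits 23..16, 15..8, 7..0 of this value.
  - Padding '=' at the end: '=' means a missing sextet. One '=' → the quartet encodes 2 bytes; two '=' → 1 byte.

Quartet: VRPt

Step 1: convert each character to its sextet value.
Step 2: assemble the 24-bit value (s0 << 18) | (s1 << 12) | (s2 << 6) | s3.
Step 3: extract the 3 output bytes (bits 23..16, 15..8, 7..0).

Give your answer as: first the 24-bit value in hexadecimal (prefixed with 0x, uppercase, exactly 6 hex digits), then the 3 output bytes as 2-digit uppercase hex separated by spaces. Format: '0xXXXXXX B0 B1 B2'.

Sextets: V=21, R=17, P=15, t=45
24-bit: (21<<18) | (17<<12) | (15<<6) | 45
      = 0x540000 | 0x011000 | 0x0003C0 | 0x00002D
      = 0x5513ED
Bytes: (v>>16)&0xFF=55, (v>>8)&0xFF=13, v&0xFF=ED

Answer: 0x5513ED 55 13 ED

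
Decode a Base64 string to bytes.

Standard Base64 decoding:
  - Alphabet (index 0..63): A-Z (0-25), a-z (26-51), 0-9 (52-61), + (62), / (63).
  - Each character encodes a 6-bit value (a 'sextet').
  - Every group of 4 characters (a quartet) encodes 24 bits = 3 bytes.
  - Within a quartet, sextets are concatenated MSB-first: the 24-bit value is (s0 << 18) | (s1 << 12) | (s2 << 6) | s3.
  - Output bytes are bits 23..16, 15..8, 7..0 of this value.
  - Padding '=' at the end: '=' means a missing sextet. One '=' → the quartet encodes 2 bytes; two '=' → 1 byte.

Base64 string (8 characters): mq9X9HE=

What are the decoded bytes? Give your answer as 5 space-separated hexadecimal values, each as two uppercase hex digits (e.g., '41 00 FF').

After char 0 ('m'=38): chars_in_quartet=1 acc=0x26 bytes_emitted=0
After char 1 ('q'=42): chars_in_quartet=2 acc=0x9AA bytes_emitted=0
After char 2 ('9'=61): chars_in_quartet=3 acc=0x26ABD bytes_emitted=0
After char 3 ('X'=23): chars_in_quartet=4 acc=0x9AAF57 -> emit 9A AF 57, reset; bytes_emitted=3
After char 4 ('9'=61): chars_in_quartet=1 acc=0x3D bytes_emitted=3
After char 5 ('H'=7): chars_in_quartet=2 acc=0xF47 bytes_emitted=3
After char 6 ('E'=4): chars_in_quartet=3 acc=0x3D1C4 bytes_emitted=3
Padding '=': partial quartet acc=0x3D1C4 -> emit F4 71; bytes_emitted=5

Answer: 9A AF 57 F4 71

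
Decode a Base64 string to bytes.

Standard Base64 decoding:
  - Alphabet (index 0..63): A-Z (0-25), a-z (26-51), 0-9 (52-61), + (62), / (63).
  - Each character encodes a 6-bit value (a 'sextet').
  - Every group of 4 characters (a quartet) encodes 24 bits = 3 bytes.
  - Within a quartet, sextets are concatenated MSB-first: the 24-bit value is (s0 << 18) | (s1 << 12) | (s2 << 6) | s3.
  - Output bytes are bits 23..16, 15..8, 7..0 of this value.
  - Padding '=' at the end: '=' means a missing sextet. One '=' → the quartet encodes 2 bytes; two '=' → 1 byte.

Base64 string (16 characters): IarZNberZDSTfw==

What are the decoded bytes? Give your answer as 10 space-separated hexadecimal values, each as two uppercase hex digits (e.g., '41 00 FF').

After char 0 ('I'=8): chars_in_quartet=1 acc=0x8 bytes_emitted=0
After char 1 ('a'=26): chars_in_quartet=2 acc=0x21A bytes_emitted=0
After char 2 ('r'=43): chars_in_quartet=3 acc=0x86AB bytes_emitted=0
After char 3 ('Z'=25): chars_in_quartet=4 acc=0x21AAD9 -> emit 21 AA D9, reset; bytes_emitted=3
After char 4 ('N'=13): chars_in_quartet=1 acc=0xD bytes_emitted=3
After char 5 ('b'=27): chars_in_quartet=2 acc=0x35B bytes_emitted=3
After char 6 ('e'=30): chars_in_quartet=3 acc=0xD6DE bytes_emitted=3
After char 7 ('r'=43): chars_in_quartet=4 acc=0x35B7AB -> emit 35 B7 AB, reset; bytes_emitted=6
After char 8 ('Z'=25): chars_in_quartet=1 acc=0x19 bytes_emitted=6
After char 9 ('D'=3): chars_in_quartet=2 acc=0x643 bytes_emitted=6
After char 10 ('S'=18): chars_in_quartet=3 acc=0x190D2 bytes_emitted=6
After char 11 ('T'=19): chars_in_quartet=4 acc=0x643493 -> emit 64 34 93, reset; bytes_emitted=9
After char 12 ('f'=31): chars_in_quartet=1 acc=0x1F bytes_emitted=9
After char 13 ('w'=48): chars_in_quartet=2 acc=0x7F0 bytes_emitted=9
Padding '==': partial quartet acc=0x7F0 -> emit 7F; bytes_emitted=10

Answer: 21 AA D9 35 B7 AB 64 34 93 7F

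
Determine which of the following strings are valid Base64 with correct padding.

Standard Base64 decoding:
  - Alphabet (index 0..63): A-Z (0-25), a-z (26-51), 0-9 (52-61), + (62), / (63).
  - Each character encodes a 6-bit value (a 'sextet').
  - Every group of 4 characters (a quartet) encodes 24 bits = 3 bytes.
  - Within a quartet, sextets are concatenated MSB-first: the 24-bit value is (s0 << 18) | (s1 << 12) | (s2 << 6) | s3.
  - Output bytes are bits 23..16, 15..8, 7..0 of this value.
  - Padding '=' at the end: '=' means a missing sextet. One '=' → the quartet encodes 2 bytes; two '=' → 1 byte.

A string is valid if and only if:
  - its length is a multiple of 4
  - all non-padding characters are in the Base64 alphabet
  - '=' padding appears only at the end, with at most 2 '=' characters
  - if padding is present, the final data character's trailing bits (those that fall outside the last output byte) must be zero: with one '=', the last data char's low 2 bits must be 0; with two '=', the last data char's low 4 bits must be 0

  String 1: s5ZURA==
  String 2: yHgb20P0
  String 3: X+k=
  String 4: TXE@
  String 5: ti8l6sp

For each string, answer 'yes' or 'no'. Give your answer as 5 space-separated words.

Answer: yes yes yes no no

Derivation:
String 1: 's5ZURA==' → valid
String 2: 'yHgb20P0' → valid
String 3: 'X+k=' → valid
String 4: 'TXE@' → invalid (bad char(s): ['@'])
String 5: 'ti8l6sp' → invalid (len=7 not mult of 4)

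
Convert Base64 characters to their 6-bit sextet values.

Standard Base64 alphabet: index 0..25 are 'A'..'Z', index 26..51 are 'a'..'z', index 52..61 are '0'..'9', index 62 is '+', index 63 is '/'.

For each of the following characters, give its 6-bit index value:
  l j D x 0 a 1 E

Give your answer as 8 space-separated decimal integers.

'l': a..z range, 26 + ord('l') − ord('a') = 37
'j': a..z range, 26 + ord('j') − ord('a') = 35
'D': A..Z range, ord('D') − ord('A') = 3
'x': a..z range, 26 + ord('x') − ord('a') = 49
'0': 0..9 range, 52 + ord('0') − ord('0') = 52
'a': a..z range, 26 + ord('a') − ord('a') = 26
'1': 0..9 range, 52 + ord('1') − ord('0') = 53
'E': A..Z range, ord('E') − ord('A') = 4

Answer: 37 35 3 49 52 26 53 4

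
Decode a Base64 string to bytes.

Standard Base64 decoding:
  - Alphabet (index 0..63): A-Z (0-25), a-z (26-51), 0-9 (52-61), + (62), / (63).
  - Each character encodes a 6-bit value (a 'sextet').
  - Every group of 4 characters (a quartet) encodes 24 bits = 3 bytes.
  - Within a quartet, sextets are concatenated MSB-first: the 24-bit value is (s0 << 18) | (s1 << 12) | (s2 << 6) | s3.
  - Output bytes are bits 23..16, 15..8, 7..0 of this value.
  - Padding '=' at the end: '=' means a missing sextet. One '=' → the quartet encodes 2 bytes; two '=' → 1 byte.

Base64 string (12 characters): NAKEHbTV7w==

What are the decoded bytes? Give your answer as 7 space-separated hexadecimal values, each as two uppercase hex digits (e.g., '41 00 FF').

After char 0 ('N'=13): chars_in_quartet=1 acc=0xD bytes_emitted=0
After char 1 ('A'=0): chars_in_quartet=2 acc=0x340 bytes_emitted=0
After char 2 ('K'=10): chars_in_quartet=3 acc=0xD00A bytes_emitted=0
After char 3 ('E'=4): chars_in_quartet=4 acc=0x340284 -> emit 34 02 84, reset; bytes_emitted=3
After char 4 ('H'=7): chars_in_quartet=1 acc=0x7 bytes_emitted=3
After char 5 ('b'=27): chars_in_quartet=2 acc=0x1DB bytes_emitted=3
After char 6 ('T'=19): chars_in_quartet=3 acc=0x76D3 bytes_emitted=3
After char 7 ('V'=21): chars_in_quartet=4 acc=0x1DB4D5 -> emit 1D B4 D5, reset; bytes_emitted=6
After char 8 ('7'=59): chars_in_quartet=1 acc=0x3B bytes_emitted=6
After char 9 ('w'=48): chars_in_quartet=2 acc=0xEF0 bytes_emitted=6
Padding '==': partial quartet acc=0xEF0 -> emit EF; bytes_emitted=7

Answer: 34 02 84 1D B4 D5 EF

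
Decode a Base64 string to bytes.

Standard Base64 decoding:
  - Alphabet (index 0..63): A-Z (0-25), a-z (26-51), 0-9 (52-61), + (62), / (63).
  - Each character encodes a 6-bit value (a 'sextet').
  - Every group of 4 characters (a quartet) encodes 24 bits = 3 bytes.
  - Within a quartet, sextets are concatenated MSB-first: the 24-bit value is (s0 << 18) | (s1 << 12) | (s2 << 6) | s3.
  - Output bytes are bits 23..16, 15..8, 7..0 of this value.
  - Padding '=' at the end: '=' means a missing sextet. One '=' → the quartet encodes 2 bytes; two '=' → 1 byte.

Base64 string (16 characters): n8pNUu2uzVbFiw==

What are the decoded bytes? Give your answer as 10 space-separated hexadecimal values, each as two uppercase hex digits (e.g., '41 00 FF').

After char 0 ('n'=39): chars_in_quartet=1 acc=0x27 bytes_emitted=0
After char 1 ('8'=60): chars_in_quartet=2 acc=0x9FC bytes_emitted=0
After char 2 ('p'=41): chars_in_quartet=3 acc=0x27F29 bytes_emitted=0
After char 3 ('N'=13): chars_in_quartet=4 acc=0x9FCA4D -> emit 9F CA 4D, reset; bytes_emitted=3
After char 4 ('U'=20): chars_in_quartet=1 acc=0x14 bytes_emitted=3
After char 5 ('u'=46): chars_in_quartet=2 acc=0x52E bytes_emitted=3
After char 6 ('2'=54): chars_in_quartet=3 acc=0x14BB6 bytes_emitted=3
After char 7 ('u'=46): chars_in_quartet=4 acc=0x52EDAE -> emit 52 ED AE, reset; bytes_emitted=6
After char 8 ('z'=51): chars_in_quartet=1 acc=0x33 bytes_emitted=6
After char 9 ('V'=21): chars_in_quartet=2 acc=0xCD5 bytes_emitted=6
After char 10 ('b'=27): chars_in_quartet=3 acc=0x3355B bytes_emitted=6
After char 11 ('F'=5): chars_in_quartet=4 acc=0xCD56C5 -> emit CD 56 C5, reset; bytes_emitted=9
After char 12 ('i'=34): chars_in_quartet=1 acc=0x22 bytes_emitted=9
After char 13 ('w'=48): chars_in_quartet=2 acc=0x8B0 bytes_emitted=9
Padding '==': partial quartet acc=0x8B0 -> emit 8B; bytes_emitted=10

Answer: 9F CA 4D 52 ED AE CD 56 C5 8B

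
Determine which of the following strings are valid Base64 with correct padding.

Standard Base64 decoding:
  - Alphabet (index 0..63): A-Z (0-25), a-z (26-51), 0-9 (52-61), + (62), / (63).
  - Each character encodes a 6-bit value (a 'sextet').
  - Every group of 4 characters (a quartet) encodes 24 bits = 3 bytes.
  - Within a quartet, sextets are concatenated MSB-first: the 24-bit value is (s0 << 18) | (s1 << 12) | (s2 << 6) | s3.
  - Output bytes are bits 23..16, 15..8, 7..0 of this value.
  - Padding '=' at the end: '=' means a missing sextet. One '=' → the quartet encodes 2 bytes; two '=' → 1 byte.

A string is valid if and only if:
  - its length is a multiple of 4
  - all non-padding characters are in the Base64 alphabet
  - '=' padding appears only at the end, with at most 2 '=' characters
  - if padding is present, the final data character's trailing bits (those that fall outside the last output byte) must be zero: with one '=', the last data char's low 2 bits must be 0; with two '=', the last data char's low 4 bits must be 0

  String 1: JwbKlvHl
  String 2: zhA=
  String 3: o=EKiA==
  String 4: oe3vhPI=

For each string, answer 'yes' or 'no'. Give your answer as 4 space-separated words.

Answer: yes yes no yes

Derivation:
String 1: 'JwbKlvHl' → valid
String 2: 'zhA=' → valid
String 3: 'o=EKiA==' → invalid (bad char(s): ['=']; '=' in middle)
String 4: 'oe3vhPI=' → valid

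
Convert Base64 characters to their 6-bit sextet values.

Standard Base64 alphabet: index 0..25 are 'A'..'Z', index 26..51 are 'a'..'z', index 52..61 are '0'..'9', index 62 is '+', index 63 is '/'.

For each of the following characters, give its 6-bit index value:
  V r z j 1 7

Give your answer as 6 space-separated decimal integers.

Answer: 21 43 51 35 53 59

Derivation:
'V': A..Z range, ord('V') − ord('A') = 21
'r': a..z range, 26 + ord('r') − ord('a') = 43
'z': a..z range, 26 + ord('z') − ord('a') = 51
'j': a..z range, 26 + ord('j') − ord('a') = 35
'1': 0..9 range, 52 + ord('1') − ord('0') = 53
'7': 0..9 range, 52 + ord('7') − ord('0') = 59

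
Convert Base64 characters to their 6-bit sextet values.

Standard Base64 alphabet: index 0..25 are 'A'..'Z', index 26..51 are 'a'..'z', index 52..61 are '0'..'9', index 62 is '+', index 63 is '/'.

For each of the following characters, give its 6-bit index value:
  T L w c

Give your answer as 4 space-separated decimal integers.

Answer: 19 11 48 28

Derivation:
'T': A..Z range, ord('T') − ord('A') = 19
'L': A..Z range, ord('L') − ord('A') = 11
'w': a..z range, 26 + ord('w') − ord('a') = 48
'c': a..z range, 26 + ord('c') − ord('a') = 28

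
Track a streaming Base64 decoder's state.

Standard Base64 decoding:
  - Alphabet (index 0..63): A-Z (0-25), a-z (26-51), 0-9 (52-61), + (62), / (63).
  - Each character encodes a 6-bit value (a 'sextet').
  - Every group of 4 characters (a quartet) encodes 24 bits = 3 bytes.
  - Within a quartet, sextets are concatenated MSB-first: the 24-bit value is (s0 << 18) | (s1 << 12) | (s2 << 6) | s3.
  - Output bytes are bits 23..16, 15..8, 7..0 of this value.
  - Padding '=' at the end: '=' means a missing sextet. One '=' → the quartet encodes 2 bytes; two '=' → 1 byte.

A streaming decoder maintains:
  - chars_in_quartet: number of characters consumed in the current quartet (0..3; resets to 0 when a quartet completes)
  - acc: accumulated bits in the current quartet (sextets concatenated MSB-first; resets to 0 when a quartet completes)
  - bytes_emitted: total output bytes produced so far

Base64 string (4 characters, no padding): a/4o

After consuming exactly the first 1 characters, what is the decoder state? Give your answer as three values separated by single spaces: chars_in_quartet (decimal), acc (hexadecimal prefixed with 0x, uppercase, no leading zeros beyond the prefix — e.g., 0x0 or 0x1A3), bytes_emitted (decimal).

After char 0 ('a'=26): chars_in_quartet=1 acc=0x1A bytes_emitted=0

Answer: 1 0x1A 0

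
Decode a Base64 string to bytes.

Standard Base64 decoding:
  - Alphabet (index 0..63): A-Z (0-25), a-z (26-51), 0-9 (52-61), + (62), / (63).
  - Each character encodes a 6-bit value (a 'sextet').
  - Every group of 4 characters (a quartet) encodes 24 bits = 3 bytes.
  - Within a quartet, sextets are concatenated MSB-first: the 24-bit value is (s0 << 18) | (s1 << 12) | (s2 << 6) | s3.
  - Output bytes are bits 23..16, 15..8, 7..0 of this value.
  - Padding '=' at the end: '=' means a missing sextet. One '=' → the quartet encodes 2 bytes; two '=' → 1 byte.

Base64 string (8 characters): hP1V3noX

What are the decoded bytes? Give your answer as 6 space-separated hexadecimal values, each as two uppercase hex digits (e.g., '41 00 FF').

Answer: 84 FD 55 DE 7A 17

Derivation:
After char 0 ('h'=33): chars_in_quartet=1 acc=0x21 bytes_emitted=0
After char 1 ('P'=15): chars_in_quartet=2 acc=0x84F bytes_emitted=0
After char 2 ('1'=53): chars_in_quartet=3 acc=0x213F5 bytes_emitted=0
After char 3 ('V'=21): chars_in_quartet=4 acc=0x84FD55 -> emit 84 FD 55, reset; bytes_emitted=3
After char 4 ('3'=55): chars_in_quartet=1 acc=0x37 bytes_emitted=3
After char 5 ('n'=39): chars_in_quartet=2 acc=0xDE7 bytes_emitted=3
After char 6 ('o'=40): chars_in_quartet=3 acc=0x379E8 bytes_emitted=3
After char 7 ('X'=23): chars_in_quartet=4 acc=0xDE7A17 -> emit DE 7A 17, reset; bytes_emitted=6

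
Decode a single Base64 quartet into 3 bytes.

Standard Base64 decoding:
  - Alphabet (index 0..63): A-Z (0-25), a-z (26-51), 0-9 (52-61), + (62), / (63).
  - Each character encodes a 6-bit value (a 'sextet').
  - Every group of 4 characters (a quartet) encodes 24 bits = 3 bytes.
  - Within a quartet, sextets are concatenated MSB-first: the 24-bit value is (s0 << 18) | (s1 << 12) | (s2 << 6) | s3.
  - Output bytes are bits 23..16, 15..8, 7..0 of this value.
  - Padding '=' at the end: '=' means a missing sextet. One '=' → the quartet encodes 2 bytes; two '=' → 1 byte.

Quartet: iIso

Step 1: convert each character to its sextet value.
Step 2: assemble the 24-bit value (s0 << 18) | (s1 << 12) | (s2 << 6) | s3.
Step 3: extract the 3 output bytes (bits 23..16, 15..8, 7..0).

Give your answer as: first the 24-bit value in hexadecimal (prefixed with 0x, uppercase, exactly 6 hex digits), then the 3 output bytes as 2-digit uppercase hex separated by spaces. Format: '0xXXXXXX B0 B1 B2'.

Sextets: i=34, I=8, s=44, o=40
24-bit: (34<<18) | (8<<12) | (44<<6) | 40
      = 0x880000 | 0x008000 | 0x000B00 | 0x000028
      = 0x888B28
Bytes: (v>>16)&0xFF=88, (v>>8)&0xFF=8B, v&0xFF=28

Answer: 0x888B28 88 8B 28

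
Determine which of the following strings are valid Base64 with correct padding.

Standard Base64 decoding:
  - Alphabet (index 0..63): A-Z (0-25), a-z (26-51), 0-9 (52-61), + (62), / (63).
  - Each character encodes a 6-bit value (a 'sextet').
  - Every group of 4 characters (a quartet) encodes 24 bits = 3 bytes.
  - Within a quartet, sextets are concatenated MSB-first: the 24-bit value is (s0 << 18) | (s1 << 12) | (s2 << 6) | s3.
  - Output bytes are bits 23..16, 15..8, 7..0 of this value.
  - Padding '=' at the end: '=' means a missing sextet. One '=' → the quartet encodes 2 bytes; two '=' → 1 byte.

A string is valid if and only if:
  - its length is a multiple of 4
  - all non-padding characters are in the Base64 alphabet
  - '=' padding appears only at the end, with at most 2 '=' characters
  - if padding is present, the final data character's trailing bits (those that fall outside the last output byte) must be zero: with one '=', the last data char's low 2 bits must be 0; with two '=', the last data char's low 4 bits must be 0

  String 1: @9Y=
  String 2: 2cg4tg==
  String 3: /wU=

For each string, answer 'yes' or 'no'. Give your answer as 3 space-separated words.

String 1: '@9Y=' → invalid (bad char(s): ['@'])
String 2: '2cg4tg==' → valid
String 3: '/wU=' → valid

Answer: no yes yes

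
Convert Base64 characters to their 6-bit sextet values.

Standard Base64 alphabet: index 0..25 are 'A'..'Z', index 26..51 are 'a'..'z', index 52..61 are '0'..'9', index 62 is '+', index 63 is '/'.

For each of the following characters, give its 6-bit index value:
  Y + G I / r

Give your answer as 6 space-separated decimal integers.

'Y': A..Z range, ord('Y') − ord('A') = 24
'+': index 62
'G': A..Z range, ord('G') − ord('A') = 6
'I': A..Z range, ord('I') − ord('A') = 8
'/': index 63
'r': a..z range, 26 + ord('r') − ord('a') = 43

Answer: 24 62 6 8 63 43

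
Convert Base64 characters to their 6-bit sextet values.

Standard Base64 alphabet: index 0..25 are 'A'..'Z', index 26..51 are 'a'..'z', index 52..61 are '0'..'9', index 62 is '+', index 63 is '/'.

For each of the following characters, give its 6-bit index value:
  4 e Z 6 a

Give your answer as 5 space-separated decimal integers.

Answer: 56 30 25 58 26

Derivation:
'4': 0..9 range, 52 + ord('4') − ord('0') = 56
'e': a..z range, 26 + ord('e') − ord('a') = 30
'Z': A..Z range, ord('Z') − ord('A') = 25
'6': 0..9 range, 52 + ord('6') − ord('0') = 58
'a': a..z range, 26 + ord('a') − ord('a') = 26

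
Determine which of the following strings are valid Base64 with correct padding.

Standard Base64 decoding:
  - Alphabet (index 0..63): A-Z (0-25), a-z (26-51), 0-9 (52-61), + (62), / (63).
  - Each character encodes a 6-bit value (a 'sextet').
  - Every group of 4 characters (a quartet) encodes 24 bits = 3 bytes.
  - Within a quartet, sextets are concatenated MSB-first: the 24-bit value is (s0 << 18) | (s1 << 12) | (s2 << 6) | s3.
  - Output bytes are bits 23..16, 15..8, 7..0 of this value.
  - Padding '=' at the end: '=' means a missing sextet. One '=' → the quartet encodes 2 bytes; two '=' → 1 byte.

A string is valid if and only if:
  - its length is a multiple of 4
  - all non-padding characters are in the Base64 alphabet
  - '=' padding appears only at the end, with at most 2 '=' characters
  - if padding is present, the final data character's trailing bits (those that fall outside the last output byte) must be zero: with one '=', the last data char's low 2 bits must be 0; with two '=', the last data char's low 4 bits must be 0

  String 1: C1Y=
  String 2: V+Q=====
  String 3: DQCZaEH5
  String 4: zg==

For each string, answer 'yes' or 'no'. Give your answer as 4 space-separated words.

Answer: yes no yes yes

Derivation:
String 1: 'C1Y=' → valid
String 2: 'V+Q=====' → invalid (5 pad chars (max 2))
String 3: 'DQCZaEH5' → valid
String 4: 'zg==' → valid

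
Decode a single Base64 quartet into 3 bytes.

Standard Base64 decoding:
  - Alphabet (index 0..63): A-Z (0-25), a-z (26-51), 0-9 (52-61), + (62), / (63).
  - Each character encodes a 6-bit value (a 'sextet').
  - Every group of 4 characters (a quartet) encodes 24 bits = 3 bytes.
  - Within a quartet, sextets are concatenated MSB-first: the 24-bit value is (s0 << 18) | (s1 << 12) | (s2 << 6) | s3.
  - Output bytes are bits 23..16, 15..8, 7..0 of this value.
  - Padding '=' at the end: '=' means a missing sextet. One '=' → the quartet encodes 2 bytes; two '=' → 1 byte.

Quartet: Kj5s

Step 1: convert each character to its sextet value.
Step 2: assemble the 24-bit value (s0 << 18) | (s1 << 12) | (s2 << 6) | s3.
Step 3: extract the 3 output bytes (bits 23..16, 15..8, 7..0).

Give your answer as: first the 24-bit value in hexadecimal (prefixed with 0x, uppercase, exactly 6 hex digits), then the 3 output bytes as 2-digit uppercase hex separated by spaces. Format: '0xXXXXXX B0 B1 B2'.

Answer: 0x2A3E6C 2A 3E 6C

Derivation:
Sextets: K=10, j=35, 5=57, s=44
24-bit: (10<<18) | (35<<12) | (57<<6) | 44
      = 0x280000 | 0x023000 | 0x000E40 | 0x00002C
      = 0x2A3E6C
Bytes: (v>>16)&0xFF=2A, (v>>8)&0xFF=3E, v&0xFF=6C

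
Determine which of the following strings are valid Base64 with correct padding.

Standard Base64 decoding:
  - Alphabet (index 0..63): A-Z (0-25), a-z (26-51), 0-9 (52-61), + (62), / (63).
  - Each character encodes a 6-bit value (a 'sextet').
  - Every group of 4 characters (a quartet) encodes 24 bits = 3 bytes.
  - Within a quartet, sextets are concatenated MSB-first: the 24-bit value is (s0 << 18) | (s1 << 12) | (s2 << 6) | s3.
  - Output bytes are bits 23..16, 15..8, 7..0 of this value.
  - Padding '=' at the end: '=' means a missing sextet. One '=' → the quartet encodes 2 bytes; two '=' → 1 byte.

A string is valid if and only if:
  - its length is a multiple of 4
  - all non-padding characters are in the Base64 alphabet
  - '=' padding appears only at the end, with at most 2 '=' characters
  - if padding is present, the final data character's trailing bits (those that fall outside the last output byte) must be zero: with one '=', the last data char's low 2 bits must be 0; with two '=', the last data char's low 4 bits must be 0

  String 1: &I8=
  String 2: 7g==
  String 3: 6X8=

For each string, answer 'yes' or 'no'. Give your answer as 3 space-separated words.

String 1: '&I8=' → invalid (bad char(s): ['&'])
String 2: '7g==' → valid
String 3: '6X8=' → valid

Answer: no yes yes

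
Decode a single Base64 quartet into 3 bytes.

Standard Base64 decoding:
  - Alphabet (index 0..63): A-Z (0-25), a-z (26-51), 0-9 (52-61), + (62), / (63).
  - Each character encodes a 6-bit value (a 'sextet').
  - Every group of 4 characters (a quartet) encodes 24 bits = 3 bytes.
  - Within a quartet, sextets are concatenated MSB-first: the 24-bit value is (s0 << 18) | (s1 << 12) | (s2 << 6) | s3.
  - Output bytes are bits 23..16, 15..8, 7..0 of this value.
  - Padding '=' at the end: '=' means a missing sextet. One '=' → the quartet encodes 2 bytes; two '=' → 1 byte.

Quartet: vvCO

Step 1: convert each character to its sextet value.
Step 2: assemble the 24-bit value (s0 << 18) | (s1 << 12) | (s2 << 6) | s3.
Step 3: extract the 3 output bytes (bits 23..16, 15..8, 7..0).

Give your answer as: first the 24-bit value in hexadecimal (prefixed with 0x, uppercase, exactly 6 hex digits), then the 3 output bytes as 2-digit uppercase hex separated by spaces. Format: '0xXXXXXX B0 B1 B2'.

Sextets: v=47, v=47, C=2, O=14
24-bit: (47<<18) | (47<<12) | (2<<6) | 14
      = 0xBC0000 | 0x02F000 | 0x000080 | 0x00000E
      = 0xBEF08E
Bytes: (v>>16)&0xFF=BE, (v>>8)&0xFF=F0, v&0xFF=8E

Answer: 0xBEF08E BE F0 8E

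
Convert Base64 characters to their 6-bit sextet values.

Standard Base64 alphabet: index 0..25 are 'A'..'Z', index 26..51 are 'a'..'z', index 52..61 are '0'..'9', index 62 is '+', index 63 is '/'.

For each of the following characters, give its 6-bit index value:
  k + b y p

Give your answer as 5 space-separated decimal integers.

'k': a..z range, 26 + ord('k') − ord('a') = 36
'+': index 62
'b': a..z range, 26 + ord('b') − ord('a') = 27
'y': a..z range, 26 + ord('y') − ord('a') = 50
'p': a..z range, 26 + ord('p') − ord('a') = 41

Answer: 36 62 27 50 41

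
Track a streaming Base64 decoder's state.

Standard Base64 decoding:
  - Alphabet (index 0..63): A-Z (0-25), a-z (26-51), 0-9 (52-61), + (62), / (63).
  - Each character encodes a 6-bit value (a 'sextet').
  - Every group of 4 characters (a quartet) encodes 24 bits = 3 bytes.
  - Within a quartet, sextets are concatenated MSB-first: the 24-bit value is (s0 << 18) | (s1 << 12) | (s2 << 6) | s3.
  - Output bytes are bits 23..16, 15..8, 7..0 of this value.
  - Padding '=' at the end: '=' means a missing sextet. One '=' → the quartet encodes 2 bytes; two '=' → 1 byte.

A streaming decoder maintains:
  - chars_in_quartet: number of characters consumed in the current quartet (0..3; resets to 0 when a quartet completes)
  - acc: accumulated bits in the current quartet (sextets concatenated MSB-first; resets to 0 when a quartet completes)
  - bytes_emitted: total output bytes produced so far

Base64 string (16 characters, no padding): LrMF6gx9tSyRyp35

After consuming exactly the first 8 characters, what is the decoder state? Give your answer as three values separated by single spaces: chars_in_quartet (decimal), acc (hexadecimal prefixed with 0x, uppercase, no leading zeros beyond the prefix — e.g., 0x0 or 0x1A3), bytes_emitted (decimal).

After char 0 ('L'=11): chars_in_quartet=1 acc=0xB bytes_emitted=0
After char 1 ('r'=43): chars_in_quartet=2 acc=0x2EB bytes_emitted=0
After char 2 ('M'=12): chars_in_quartet=3 acc=0xBACC bytes_emitted=0
After char 3 ('F'=5): chars_in_quartet=4 acc=0x2EB305 -> emit 2E B3 05, reset; bytes_emitted=3
After char 4 ('6'=58): chars_in_quartet=1 acc=0x3A bytes_emitted=3
After char 5 ('g'=32): chars_in_quartet=2 acc=0xEA0 bytes_emitted=3
After char 6 ('x'=49): chars_in_quartet=3 acc=0x3A831 bytes_emitted=3
After char 7 ('9'=61): chars_in_quartet=4 acc=0xEA0C7D -> emit EA 0C 7D, reset; bytes_emitted=6

Answer: 0 0x0 6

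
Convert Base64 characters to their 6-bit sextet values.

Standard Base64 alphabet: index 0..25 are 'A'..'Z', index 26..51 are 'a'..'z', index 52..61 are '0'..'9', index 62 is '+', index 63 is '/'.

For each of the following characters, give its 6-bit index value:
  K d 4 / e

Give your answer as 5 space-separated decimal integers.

'K': A..Z range, ord('K') − ord('A') = 10
'd': a..z range, 26 + ord('d') − ord('a') = 29
'4': 0..9 range, 52 + ord('4') − ord('0') = 56
'/': index 63
'e': a..z range, 26 + ord('e') − ord('a') = 30

Answer: 10 29 56 63 30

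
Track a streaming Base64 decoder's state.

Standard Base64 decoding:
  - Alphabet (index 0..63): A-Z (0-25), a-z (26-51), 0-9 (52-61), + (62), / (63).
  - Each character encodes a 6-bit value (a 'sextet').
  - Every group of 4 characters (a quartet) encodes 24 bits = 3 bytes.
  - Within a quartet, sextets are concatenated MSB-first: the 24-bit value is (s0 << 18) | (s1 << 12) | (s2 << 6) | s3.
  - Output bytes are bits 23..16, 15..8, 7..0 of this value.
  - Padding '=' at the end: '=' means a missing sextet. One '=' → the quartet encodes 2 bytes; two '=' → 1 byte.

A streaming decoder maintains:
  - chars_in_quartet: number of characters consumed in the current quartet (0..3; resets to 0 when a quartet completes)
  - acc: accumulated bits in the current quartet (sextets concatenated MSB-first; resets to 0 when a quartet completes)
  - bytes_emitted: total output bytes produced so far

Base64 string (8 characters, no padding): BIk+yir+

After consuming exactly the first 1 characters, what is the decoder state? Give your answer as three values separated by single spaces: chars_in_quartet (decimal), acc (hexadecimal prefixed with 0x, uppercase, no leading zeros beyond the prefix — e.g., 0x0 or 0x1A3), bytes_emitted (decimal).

Answer: 1 0x1 0

Derivation:
After char 0 ('B'=1): chars_in_quartet=1 acc=0x1 bytes_emitted=0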